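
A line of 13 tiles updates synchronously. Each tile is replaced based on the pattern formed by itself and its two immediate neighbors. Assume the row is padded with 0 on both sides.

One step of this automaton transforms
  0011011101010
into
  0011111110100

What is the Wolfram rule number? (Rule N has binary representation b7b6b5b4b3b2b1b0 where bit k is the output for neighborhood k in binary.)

position 6: 111 → 1  (bit 7 = 1)
position 3: 110 → 1  (bit 6 = 1)
position 4: 101 → 1  (bit 5 = 1)
position 12: 100 → 0  (bit 4 = 0)
position 2: 011 → 1  (bit 3 = 1)
position 9: 010 → 0  (bit 2 = 0)
position 1: 001 → 0  (bit 1 = 0)
position 0: 000 → 0  (bit 0 = 0)
bits b7..b0 = 11101000 = 232

232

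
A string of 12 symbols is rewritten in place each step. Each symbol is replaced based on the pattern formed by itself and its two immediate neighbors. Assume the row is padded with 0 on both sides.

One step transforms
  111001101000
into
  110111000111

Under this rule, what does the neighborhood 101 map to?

0

At position 7 the neighborhood is 101; the next row has 0 there.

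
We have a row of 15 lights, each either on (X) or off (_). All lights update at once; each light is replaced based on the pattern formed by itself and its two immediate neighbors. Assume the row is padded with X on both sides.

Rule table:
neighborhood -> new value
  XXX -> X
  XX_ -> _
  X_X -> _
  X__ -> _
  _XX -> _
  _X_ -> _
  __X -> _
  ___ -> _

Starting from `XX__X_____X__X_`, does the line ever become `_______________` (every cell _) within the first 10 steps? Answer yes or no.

X______________
_______________
all cells are _ at step 2

yes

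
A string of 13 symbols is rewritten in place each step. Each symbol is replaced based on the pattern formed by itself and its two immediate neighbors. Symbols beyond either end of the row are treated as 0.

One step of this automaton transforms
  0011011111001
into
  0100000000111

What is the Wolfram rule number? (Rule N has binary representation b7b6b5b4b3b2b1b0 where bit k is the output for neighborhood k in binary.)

position 6: 111 → 0  (bit 7 = 0)
position 3: 110 → 0  (bit 6 = 0)
position 4: 101 → 0  (bit 5 = 0)
position 10: 100 → 1  (bit 4 = 1)
position 2: 011 → 0  (bit 3 = 0)
position 12: 010 → 1  (bit 2 = 1)
position 1: 001 → 1  (bit 1 = 1)
position 0: 000 → 0  (bit 0 = 0)
bits b7..b0 = 00010110 = 22

22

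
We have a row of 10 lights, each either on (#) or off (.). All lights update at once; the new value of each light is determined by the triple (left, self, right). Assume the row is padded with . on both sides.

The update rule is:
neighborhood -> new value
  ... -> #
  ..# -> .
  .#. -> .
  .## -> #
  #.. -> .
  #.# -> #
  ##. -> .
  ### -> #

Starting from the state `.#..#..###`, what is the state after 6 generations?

.......##.
######.#..
#####.#..#
####.#....
###.#..###
##.#...##.

##.#...##.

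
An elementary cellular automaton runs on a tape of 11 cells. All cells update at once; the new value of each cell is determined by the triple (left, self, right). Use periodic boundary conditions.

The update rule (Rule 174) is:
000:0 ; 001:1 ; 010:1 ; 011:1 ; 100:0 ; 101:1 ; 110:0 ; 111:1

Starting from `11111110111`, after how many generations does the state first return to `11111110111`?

11111101111
11111011111
11110111111
11101111111
11011111111
10111111111
01111111111
11111111110
11111111101
11111111011
11111110111

11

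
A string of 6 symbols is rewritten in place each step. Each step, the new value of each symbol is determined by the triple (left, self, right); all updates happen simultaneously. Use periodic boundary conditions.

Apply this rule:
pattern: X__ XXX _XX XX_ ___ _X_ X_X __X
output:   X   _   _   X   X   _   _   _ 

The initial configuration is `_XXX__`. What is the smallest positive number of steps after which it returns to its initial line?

___XXX
XX___X
_XXX__

3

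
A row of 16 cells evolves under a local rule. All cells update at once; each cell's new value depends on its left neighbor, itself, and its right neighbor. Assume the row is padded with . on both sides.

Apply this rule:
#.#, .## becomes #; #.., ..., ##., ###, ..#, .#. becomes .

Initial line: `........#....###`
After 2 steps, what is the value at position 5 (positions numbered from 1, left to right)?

.

.............#..
................
position 5 holds .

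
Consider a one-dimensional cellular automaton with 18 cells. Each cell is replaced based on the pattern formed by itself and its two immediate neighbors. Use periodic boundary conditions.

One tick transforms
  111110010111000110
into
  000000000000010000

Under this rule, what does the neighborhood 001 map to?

At position 6 the neighborhood is 001; the next row has 0 there.

0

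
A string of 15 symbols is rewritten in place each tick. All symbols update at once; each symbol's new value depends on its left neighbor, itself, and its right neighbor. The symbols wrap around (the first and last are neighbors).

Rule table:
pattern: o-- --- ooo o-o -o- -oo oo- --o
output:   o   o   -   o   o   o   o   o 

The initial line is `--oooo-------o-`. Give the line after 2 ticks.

--oooo---------

ooo--oooooooooo
--oooo---------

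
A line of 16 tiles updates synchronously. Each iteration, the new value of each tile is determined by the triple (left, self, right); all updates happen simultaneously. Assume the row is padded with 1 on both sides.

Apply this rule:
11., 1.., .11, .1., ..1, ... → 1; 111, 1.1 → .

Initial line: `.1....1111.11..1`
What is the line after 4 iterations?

.1....1111.1....

.111111..1.11111
.1....1111.1....
.111111..1.11111  (repeats iteration 1; period 2)
iteration 4: .1....1111.1....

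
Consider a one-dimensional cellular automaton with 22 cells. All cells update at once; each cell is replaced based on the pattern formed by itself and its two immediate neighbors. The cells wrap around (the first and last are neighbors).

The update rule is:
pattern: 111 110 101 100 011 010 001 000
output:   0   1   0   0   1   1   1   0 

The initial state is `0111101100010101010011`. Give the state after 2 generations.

0101101101110101010101

0100101100110101010111
0101101101110101010101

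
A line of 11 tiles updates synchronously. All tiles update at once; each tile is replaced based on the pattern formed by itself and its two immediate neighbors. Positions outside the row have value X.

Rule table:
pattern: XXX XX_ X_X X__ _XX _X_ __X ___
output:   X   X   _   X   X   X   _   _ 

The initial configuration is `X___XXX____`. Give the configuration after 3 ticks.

XX__XXXX___
XXX_XXXXX__
XXX_XXXXXX_

XXX_XXXXXX_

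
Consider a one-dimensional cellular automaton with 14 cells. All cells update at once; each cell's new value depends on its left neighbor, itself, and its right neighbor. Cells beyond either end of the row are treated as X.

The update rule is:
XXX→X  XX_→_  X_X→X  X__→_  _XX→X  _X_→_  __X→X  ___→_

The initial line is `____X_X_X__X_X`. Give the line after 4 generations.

X_X_X__X_XXXXX

generation 1: ___X_X_X__X_XX
generation 2: __X_X_X__X_XXX
generation 3: _X_X_X__X_XXXX
generation 4: X_X_X__X_XXXXX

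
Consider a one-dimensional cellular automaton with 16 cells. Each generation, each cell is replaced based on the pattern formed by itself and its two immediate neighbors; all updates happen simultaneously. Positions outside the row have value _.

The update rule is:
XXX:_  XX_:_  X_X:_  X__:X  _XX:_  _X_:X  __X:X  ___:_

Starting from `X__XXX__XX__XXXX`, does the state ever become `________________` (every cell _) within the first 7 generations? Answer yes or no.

no

generation 1: XXX___XX__XX____
generation 2: ___X_X__XX__X___
generation 3: __XX_XXX__XXXX__
generation 4: _X______XX____X_
generation 5: XXX____X__X__XXX
generation 6: ___X__XXXXXXX___
generation 7: __XXXX_______X__
generation 7 is __XXXX_______X__, still not uniform _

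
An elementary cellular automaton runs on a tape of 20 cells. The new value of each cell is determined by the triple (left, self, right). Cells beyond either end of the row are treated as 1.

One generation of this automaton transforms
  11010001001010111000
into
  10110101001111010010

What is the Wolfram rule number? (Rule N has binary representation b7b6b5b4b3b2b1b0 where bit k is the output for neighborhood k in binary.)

position 0: 111 → 1  (bit 7 = 1)
position 1: 110 → 0  (bit 6 = 0)
position 2: 101 → 1  (bit 5 = 1)
position 4: 100 → 0  (bit 4 = 0)
position 14: 011 → 0  (bit 3 = 0)
position 3: 010 → 1  (bit 2 = 1)
position 6: 001 → 0  (bit 1 = 0)
position 5: 000 → 1  (bit 0 = 1)
bits b7..b0 = 10100101 = 165

165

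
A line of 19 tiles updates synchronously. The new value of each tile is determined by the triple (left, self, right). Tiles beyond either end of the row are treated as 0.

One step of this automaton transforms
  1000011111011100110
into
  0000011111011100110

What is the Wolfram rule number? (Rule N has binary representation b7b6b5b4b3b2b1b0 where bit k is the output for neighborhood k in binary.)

position 6: 111 → 1  (bit 7 = 1)
position 9: 110 → 1  (bit 6 = 1)
position 10: 101 → 0  (bit 5 = 0)
position 1: 100 → 0  (bit 4 = 0)
position 5: 011 → 1  (bit 3 = 1)
position 0: 010 → 0  (bit 2 = 0)
position 4: 001 → 0  (bit 1 = 0)
position 2: 000 → 0  (bit 0 = 0)
bits b7..b0 = 11001000 = 200

200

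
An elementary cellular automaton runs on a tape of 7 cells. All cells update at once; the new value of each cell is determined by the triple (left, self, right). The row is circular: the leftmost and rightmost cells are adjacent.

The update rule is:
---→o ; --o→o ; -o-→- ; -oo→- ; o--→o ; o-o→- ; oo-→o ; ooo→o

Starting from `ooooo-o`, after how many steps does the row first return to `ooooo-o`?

14

ooooo--
-oooooo
--ooooo
oo-oooo
oo--ooo
oooo-oo
oooo--o
oooooo-
-ooooo-
o-ooooo
o--oooo
ooo-ooo
ooo--oo
ooooo-o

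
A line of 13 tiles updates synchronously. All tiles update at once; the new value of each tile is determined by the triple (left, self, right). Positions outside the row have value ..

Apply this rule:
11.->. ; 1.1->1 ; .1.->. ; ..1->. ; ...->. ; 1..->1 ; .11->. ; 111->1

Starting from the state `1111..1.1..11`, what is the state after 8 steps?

.........1.1.

step 1: .11.1..1.1...
step 2: ...1.1..1.1..
step 3: ....1.1..1.1.
step 4: .....1.1..1.1
step 5: ......1.1..1.
step 6: .......1.1..1
step 7: ........1.1..
step 8: .........1.1.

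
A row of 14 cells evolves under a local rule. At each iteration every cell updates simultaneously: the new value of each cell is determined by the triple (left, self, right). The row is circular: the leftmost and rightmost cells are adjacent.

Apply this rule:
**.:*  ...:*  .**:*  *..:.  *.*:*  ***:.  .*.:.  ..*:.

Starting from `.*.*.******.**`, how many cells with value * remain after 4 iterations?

6

*.*.**....****
**.***.**.*...
****.*****..*.
*..***...*...*
count of *: 6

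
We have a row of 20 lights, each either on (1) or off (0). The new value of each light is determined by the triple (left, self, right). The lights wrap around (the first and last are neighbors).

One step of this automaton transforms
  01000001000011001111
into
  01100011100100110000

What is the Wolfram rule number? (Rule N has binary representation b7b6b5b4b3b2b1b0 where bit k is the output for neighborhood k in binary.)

22

position 17: 111 → 0  (bit 7 = 0)
position 13: 110 → 0  (bit 6 = 0)
position 0: 101 → 0  (bit 5 = 0)
position 2: 100 → 1  (bit 4 = 1)
position 12: 011 → 0  (bit 3 = 0)
position 1: 010 → 1  (bit 2 = 1)
position 6: 001 → 1  (bit 1 = 1)
position 3: 000 → 0  (bit 0 = 0)
bits b7..b0 = 00010110 = 22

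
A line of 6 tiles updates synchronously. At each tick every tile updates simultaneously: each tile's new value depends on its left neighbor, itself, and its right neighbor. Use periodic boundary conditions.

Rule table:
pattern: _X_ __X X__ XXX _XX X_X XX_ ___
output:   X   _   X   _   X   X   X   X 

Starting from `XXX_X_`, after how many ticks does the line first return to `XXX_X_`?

9

X_XXXX
XXX___
X_XXX_
XXX_XX
__XXX_
X_X_XX
XXXXX_
X___XX
XXX_X_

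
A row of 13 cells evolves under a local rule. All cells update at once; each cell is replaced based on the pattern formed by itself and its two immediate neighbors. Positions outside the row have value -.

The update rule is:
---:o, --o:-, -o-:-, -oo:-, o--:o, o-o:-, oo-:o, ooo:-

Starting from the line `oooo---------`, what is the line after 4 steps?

---oooooooooo
oo----------o
-oooooooooo--
----------ooo

----------ooo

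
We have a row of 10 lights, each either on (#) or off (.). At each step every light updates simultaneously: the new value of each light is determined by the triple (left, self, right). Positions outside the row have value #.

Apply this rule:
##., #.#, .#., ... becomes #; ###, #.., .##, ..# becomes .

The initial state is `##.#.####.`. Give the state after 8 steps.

....#.#...

.####...##
#...#.#...
#.#.###.#.
####..####
...#......
.#.#.####.
#####...##
....#.#...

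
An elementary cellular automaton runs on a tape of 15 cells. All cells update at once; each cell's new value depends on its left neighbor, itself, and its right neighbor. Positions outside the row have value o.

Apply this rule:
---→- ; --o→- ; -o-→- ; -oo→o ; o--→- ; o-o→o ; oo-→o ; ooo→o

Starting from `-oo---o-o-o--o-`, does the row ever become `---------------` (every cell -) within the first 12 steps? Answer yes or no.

step 1: ooo----o-o----o
step 2: ooo-----o-----o
step 3: ooo-----------o
step 4: ooo-----------o  (fixed point — unchanged through step 12)
step 12 is ooo-----------o, still not uniform -

no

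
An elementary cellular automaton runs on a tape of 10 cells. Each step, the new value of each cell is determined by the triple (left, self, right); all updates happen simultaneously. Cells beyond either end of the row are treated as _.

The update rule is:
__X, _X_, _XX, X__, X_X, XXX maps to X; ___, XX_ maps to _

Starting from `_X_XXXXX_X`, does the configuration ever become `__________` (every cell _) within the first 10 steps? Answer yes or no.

no

XXXXXXX_XX
XXXXXX_XX_
XXXXX_XX_X
XXXX_XX_XX
XXX_XX_XX_
XX_XX_XX_X
X_XX_XX_XX
XXX_XX_XX_  (repeats step 5; period 3)
step 10: X_XX_XX_XX
step 10 is X_XX_XX_XX, still not uniform _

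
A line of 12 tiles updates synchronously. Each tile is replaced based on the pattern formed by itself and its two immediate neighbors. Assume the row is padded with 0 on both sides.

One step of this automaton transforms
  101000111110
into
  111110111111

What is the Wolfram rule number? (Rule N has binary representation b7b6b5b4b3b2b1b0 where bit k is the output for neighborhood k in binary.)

253

position 7: 111 → 1  (bit 7 = 1)
position 10: 110 → 1  (bit 6 = 1)
position 1: 101 → 1  (bit 5 = 1)
position 3: 100 → 1  (bit 4 = 1)
position 6: 011 → 1  (bit 3 = 1)
position 0: 010 → 1  (bit 2 = 1)
position 5: 001 → 0  (bit 1 = 0)
position 4: 000 → 1  (bit 0 = 1)
bits b7..b0 = 11111101 = 253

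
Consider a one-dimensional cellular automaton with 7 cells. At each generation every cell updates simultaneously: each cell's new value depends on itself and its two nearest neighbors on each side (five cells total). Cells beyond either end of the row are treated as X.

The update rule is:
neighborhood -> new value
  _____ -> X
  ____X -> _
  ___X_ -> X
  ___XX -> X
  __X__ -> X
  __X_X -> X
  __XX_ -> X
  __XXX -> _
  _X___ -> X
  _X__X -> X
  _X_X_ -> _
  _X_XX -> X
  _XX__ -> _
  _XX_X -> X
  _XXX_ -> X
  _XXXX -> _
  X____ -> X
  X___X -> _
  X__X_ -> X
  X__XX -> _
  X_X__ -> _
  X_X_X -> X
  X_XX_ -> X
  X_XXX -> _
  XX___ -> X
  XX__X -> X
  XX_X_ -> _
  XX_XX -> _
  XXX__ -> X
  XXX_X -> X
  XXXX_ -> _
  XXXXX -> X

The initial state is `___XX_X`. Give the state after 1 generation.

X_XXX__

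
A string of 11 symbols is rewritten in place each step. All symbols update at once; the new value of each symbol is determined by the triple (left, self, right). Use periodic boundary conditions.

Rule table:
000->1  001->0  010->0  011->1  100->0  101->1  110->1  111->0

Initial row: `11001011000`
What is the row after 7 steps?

11000111010
11010101101
01101011111
11110110001
00011110101
01010011010
00100011100

00100011100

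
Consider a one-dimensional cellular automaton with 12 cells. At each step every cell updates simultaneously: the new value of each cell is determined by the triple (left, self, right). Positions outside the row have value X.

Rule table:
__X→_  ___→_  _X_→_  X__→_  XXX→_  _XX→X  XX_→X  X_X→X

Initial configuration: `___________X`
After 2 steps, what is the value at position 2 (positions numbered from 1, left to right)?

_

___________X  (fixed point — unchanged through step 2)
position 2 holds _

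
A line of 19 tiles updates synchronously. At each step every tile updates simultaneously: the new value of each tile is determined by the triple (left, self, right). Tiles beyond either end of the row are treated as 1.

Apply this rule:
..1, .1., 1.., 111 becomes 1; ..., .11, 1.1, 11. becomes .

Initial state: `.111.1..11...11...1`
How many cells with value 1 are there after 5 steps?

..1..111..1.1..1.1.
11111.1.111.1111.1.
1111..1..1...11..1.
111.1111111.1..111.
11...11111..111.1..
count of 1: 11

11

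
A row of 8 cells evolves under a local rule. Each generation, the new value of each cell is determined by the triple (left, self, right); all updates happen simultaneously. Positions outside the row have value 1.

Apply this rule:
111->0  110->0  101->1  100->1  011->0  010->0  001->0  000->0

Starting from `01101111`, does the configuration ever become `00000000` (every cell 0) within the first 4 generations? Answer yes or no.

10010000
01001000
10100100
01010010
generation 4 is 01010010, still not uniform 0

no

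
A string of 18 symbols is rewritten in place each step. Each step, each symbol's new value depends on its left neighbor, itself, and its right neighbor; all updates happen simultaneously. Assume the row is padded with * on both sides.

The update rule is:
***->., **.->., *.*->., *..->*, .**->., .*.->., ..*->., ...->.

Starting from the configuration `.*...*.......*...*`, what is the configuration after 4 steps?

..*..*...*........

..*...*.......*...
*..*...*.......*..
.*..*...*.......*.
..*..*...*........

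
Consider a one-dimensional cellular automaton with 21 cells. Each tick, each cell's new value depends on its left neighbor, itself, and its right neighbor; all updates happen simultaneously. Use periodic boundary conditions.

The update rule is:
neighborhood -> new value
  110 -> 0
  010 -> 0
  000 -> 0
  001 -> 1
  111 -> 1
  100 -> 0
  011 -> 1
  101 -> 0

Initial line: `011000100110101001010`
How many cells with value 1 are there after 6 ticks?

tick 1: 110001001100000010000
tick 2: 100010011000000100001
tick 3: 000100110000001000011
tick 4: 001001100000010000110
tick 5: 010011000000100001100
tick 6: 100110000001000011000
count of 1: 6

6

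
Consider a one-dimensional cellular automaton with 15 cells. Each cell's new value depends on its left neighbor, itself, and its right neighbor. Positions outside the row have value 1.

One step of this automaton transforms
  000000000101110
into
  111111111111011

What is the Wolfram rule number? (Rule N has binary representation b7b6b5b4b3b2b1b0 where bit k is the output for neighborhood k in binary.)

127

position 12: 111 → 0  (bit 7 = 0)
position 13: 110 → 1  (bit 6 = 1)
position 10: 101 → 1  (bit 5 = 1)
position 0: 100 → 1  (bit 4 = 1)
position 11: 011 → 1  (bit 3 = 1)
position 9: 010 → 1  (bit 2 = 1)
position 8: 001 → 1  (bit 1 = 1)
position 1: 000 → 1  (bit 0 = 1)
bits b7..b0 = 01111111 = 127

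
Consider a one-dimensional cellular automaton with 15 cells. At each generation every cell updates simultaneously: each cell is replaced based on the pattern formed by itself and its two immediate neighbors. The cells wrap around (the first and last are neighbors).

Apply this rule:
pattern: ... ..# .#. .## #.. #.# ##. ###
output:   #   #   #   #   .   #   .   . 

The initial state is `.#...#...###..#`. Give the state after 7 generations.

#...###..##..##

##.###.###...##
..##..##...###.
###..##..###...
#...##..##...##
..###..##..###.
###...##..##...
#...###..##..##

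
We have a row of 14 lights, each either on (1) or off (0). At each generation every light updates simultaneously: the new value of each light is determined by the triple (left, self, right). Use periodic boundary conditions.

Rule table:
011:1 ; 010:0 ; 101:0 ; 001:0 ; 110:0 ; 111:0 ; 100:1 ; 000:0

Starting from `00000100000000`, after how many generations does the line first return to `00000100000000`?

00000010000000
00000001000000
00000000100000
00000000010000
00000000001000
00000000000100
00000000000010
00000000000001
10000000000000
01000000000000
00100000000000
00010000000000
00001000000000
00000100000000

14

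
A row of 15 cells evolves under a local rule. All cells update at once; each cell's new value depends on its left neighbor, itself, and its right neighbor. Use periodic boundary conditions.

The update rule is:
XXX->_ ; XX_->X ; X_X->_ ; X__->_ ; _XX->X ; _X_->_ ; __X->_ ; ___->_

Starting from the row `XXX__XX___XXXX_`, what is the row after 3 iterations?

_____XX________

iteration 1: X_X__XX___X__X_
iteration 2: _____XX________
iteration 3: _____XX________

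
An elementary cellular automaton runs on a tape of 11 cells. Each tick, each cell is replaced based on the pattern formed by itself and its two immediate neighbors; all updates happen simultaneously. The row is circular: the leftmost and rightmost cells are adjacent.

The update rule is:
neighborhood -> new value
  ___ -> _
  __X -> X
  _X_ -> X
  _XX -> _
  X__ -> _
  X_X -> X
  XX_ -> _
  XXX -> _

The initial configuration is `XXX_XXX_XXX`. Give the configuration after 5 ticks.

___X______X

tick 1: ___X___X___
tick 2: __XX__XX___
tick 3: _X___X_____
tick 4: XX__XX_____
tick 5: ___X______X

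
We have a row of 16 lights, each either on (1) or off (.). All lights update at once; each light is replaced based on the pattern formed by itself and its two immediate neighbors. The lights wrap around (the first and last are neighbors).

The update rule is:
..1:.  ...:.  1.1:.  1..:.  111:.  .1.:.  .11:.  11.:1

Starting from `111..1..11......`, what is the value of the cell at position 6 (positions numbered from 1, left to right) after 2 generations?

.

..1......1......
................
position 6 holds .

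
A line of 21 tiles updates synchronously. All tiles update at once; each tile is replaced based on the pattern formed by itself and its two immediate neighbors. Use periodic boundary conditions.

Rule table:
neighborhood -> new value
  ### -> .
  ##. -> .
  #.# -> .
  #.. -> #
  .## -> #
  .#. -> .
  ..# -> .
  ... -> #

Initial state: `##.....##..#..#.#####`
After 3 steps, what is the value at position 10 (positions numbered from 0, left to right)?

..####.#.#..#...#....
#.#.......#..##..####
...######..#.#.#.#...
position 10 holds .

.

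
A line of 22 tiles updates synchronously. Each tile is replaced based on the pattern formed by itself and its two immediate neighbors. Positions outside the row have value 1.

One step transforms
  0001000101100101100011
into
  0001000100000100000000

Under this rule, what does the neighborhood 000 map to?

At position 1 the neighborhood is 000; the next row has 0 there.

0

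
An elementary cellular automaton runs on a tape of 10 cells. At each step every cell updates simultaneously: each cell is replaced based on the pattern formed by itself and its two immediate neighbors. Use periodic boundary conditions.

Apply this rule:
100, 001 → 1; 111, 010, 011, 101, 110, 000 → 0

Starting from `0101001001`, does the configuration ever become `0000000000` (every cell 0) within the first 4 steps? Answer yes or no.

0000110110
0001000001
1010100010
0000010100
step 4 is 0000010100, still not uniform 0

no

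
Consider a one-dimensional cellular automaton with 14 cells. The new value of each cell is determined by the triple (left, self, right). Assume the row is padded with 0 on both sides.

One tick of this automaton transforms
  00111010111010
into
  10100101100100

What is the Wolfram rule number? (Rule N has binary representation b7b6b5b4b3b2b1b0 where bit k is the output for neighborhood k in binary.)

41

position 3: 111 → 0  (bit 7 = 0)
position 4: 110 → 0  (bit 6 = 0)
position 5: 101 → 1  (bit 5 = 1)
position 13: 100 → 0  (bit 4 = 0)
position 2: 011 → 1  (bit 3 = 1)
position 6: 010 → 0  (bit 2 = 0)
position 1: 001 → 0  (bit 1 = 0)
position 0: 000 → 1  (bit 0 = 1)
bits b7..b0 = 00101001 = 41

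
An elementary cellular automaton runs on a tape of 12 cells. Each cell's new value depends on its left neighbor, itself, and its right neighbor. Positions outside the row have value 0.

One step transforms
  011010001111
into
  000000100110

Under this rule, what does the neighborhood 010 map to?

At position 4 the neighborhood is 010; the next row has 0 there.

0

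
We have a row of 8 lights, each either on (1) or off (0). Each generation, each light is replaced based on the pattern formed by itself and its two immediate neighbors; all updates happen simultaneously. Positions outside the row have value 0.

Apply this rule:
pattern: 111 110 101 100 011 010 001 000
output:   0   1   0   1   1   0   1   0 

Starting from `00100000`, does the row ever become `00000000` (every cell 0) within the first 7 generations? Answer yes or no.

no

01010000
10001000
01010100
10000010
01000101
10101000
00000100
generation 7 is 00000100, still not uniform 0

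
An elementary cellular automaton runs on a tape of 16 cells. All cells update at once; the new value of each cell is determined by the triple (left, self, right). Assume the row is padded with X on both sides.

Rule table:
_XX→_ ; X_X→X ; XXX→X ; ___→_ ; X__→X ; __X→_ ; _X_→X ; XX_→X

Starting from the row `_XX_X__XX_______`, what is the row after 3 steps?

XXX_XXXX__XX____

X_XXXX__XX______
XX_XXXX__XX_____
XXX_XXXX__XX____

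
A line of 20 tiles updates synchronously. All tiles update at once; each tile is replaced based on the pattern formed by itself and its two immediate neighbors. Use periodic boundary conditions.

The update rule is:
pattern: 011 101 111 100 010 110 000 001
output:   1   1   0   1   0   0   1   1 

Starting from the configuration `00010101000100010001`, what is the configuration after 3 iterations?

01101011011101110111

11101010111011101110
10010101100110011001
01101011011101110111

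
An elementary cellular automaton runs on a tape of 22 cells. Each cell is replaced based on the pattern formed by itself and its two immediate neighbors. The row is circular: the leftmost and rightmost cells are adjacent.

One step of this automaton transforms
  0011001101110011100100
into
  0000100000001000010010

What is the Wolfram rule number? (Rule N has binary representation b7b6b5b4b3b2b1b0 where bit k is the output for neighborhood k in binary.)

16

position 10: 111 → 0  (bit 7 = 0)
position 3: 110 → 0  (bit 6 = 0)
position 8: 101 → 0  (bit 5 = 0)
position 4: 100 → 1  (bit 4 = 1)
position 2: 011 → 0  (bit 3 = 0)
position 19: 010 → 0  (bit 2 = 0)
position 1: 001 → 0  (bit 1 = 0)
position 0: 000 → 0  (bit 0 = 0)
bits b7..b0 = 00010000 = 16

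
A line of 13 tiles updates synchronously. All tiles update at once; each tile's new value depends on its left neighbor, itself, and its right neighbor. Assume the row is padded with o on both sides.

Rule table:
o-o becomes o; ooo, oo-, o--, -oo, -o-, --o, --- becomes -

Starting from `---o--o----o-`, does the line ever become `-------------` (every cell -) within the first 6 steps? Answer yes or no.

step 1: ------------o
step 2: -------------
all cells are - at step 2

yes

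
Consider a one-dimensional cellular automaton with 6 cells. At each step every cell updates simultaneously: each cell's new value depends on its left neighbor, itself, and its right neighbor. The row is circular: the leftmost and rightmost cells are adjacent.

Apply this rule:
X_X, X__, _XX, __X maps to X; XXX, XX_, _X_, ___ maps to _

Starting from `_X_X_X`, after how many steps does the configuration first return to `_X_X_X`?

X_X_X_
_X_X_X

2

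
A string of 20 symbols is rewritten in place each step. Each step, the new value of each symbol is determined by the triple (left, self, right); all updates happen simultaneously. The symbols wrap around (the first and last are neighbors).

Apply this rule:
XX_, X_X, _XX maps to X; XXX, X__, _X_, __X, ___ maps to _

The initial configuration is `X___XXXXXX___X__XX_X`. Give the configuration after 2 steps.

step 1: X___X____X______XXXX
step 2: X_______________X___

X_______________X___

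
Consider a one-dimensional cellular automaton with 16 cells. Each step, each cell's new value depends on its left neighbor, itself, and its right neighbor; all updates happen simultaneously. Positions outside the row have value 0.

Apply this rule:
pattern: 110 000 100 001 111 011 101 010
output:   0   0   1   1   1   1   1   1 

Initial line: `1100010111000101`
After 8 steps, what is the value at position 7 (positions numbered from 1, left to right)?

1010111110101111
1111111101111110
1111111011111101
1111110111111011
1111101111110110
1111011111101101
1110111111011011
1101111110110110
position 7 holds 1

1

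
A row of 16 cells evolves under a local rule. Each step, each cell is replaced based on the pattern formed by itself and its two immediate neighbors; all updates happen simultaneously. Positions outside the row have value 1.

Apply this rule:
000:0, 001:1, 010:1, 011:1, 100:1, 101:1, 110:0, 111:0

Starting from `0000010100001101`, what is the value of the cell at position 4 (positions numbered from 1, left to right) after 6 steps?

1

1000111110011011
0101100001110110
1111010011001101
0000111110111011
1001100001100110
0111010011011101
position 4 holds 1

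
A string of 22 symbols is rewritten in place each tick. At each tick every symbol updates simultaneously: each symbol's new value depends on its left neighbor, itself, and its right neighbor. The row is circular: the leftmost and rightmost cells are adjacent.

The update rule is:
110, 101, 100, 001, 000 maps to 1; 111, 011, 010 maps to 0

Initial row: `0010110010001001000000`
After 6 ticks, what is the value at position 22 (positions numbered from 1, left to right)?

1101011101110110111111
0110100110011011000000
1011011011101101111111
1101101100110110000000
0110110111011011111111
1011011001101100000001
position 22 holds 1

1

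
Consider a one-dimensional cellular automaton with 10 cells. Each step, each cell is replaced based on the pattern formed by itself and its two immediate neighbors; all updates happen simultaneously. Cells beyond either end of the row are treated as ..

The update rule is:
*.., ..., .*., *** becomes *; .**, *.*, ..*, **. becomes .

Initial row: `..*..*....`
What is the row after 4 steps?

step 1: *.**.*****
step 2: *.....***.
step 3: *****..*.*
step 4: .***.*.*.*

.***.*.*.*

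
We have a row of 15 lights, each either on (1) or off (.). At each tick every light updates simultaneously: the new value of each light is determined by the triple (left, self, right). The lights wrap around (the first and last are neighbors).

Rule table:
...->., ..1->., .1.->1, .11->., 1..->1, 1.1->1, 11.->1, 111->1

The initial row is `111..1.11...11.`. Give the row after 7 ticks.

1...11.111.11.1

.111.11.11...11
1.111.11.11...1
11.111.11.11...
.11.111.11.11..
..11.111.11.11.
...11.111.11.11
1...11.111.11.1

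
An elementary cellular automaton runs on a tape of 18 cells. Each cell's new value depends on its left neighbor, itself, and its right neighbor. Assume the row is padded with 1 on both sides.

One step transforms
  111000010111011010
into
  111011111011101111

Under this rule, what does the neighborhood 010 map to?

At position 7 the neighborhood is 010; the next row has 1 there.

1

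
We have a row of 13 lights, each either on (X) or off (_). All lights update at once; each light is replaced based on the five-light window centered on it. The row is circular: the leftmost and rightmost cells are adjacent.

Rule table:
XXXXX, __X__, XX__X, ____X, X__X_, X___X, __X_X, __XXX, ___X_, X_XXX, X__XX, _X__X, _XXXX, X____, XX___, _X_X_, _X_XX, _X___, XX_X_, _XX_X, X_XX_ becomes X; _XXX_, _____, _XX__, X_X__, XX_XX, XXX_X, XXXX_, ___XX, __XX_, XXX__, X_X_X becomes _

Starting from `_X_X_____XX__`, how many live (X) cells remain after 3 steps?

6

XXX_XX_X___XX
X___XXX_XX_XX
_XX_X___XX_X_
count of X: 6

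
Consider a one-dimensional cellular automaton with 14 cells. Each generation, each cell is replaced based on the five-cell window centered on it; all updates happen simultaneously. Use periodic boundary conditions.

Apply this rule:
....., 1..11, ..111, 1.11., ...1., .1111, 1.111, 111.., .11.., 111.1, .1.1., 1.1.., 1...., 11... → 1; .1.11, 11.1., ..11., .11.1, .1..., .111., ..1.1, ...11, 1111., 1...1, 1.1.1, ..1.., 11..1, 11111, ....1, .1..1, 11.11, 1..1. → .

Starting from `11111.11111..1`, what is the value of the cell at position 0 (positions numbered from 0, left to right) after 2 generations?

1

generation 1: 1...1.11..1.11
generation 2: 11.1..11....1.
position 0 holds 1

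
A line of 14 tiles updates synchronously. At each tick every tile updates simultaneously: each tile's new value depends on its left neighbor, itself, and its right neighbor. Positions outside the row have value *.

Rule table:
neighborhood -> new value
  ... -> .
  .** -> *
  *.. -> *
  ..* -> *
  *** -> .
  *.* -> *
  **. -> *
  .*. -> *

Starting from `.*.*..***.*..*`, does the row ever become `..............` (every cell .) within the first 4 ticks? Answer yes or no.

no

tick 1: *******.******
tick 2: ......***.....
tick 3: *....**.**...*
tick 4: **..*******.**
tick 4 is **..*******.**, still not uniform .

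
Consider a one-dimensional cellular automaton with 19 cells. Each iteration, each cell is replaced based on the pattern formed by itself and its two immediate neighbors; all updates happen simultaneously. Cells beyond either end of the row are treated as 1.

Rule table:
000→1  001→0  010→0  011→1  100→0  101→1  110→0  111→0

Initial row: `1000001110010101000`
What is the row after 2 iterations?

0011101000001010010
0010010011100100001

0010010011100100001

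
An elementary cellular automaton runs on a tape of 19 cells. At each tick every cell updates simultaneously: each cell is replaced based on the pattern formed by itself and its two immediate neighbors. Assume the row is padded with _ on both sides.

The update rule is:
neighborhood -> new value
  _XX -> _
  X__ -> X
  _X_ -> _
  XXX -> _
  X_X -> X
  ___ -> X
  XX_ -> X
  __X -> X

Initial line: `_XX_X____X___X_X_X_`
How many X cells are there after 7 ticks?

13

tick 1: X_XX_XXXX_XXX_X_X_X
tick 2: _X_XX___XX__XX_X_X_
tick 3: X_X_XXXX_XXX_XX_X_X
tick 4: _X_X___XX__XX_XX_X_
tick 5: X_X_XXX_XXX_XX_XX_X
tick 6: _X_X__XX__XX_XX_XX_
tick 7: X_X_XX_XXX_XX_XX_XX
count of X: 13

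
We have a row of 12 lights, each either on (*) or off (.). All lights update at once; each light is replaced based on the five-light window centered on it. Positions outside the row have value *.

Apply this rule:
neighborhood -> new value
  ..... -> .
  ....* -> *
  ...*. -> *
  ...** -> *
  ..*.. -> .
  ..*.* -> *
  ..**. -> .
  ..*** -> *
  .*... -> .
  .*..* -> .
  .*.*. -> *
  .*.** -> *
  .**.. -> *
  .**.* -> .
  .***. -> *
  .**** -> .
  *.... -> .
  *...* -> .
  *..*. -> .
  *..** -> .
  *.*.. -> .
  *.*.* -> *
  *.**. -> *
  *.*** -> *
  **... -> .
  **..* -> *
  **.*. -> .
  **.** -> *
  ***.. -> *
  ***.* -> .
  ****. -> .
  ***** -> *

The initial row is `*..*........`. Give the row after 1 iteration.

**........**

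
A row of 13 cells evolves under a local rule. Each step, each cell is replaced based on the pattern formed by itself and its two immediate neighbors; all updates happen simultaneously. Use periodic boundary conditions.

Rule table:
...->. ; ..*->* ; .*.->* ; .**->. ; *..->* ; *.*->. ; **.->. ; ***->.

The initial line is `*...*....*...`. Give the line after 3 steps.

**.***..***.*
......**.....
.....*..*....

.....*..*....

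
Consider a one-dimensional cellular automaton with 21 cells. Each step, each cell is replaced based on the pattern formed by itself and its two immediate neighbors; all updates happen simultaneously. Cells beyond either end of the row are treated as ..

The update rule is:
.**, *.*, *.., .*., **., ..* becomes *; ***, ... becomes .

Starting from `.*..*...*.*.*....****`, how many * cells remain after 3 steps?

9

step 1: ******.*******..**..*
step 2: *....***.....********
step 3: **..**.**...**......*
count of *: 9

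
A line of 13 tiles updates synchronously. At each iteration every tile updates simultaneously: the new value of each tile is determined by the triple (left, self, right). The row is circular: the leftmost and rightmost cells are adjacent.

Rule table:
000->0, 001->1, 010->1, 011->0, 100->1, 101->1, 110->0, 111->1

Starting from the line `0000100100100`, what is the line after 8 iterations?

0001111111110
0010111111101
1111011111011
1110101110101
1101110101110
0010101110101
1111110101111
1111101110111

1111101110111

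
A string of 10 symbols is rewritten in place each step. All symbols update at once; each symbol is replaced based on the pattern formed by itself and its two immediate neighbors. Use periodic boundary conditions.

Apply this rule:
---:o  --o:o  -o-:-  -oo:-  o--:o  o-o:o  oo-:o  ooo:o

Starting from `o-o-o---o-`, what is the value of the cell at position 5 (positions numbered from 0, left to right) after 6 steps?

-

-o-o-ooo-o
o-o-o-ooo-
-o-o-o-ooo
o-o-o-o-oo
oo-o-o-o-o
ooo-o-o-o-
position 5 holds -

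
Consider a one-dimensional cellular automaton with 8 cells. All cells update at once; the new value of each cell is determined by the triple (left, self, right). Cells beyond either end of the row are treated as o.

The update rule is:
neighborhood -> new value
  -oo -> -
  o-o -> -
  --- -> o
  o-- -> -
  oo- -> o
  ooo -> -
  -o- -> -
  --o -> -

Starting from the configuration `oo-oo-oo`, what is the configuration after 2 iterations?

-o--o---
------o-

------o-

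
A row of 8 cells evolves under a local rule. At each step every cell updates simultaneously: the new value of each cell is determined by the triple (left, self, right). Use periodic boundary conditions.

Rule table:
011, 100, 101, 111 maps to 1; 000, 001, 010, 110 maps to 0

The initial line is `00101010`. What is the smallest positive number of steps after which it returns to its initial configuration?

8

step 1: 00010101
step 2: 10001010
step 3: 01000101
step 4: 10100010
step 5: 01010001
step 6: 10101000
step 7: 01010100
step 8: 00101010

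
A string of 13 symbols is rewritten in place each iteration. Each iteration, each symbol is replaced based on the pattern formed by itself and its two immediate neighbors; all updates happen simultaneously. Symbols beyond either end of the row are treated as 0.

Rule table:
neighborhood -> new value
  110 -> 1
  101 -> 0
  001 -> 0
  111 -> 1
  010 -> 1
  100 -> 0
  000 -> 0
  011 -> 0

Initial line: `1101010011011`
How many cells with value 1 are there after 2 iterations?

iteration 1: 0101010001001
iteration 2: 0101010001001
count of 1: 5

5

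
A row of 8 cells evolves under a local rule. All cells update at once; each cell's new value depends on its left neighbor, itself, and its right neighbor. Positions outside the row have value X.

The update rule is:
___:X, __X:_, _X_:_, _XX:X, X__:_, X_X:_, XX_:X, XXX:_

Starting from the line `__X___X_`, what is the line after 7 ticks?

_XX_X___

____X___
_XX___X_
_XX_X___
_XX___X_  (repeats tick 2; period 2)
tick 7: _XX_X___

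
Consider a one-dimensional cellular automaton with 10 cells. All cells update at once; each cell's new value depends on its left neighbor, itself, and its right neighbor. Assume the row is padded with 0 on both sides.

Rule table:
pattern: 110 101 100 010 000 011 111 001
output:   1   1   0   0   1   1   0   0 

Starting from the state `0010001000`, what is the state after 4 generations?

0010000101

generation 1: 1000100011
generation 2: 0010001011
generation 3: 1000100111
generation 4: 0010000101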